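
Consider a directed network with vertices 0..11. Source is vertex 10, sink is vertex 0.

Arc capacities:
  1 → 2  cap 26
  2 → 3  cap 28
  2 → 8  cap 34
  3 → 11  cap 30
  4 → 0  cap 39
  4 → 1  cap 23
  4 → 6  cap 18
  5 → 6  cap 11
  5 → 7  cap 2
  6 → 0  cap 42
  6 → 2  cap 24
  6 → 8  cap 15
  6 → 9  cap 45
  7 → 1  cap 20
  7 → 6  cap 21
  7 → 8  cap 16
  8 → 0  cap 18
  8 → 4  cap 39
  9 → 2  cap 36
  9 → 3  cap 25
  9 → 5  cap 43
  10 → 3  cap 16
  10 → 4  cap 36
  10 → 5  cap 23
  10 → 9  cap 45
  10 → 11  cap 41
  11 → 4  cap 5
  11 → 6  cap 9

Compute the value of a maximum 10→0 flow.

Maximum flow value: 97

augment #1: 10→4→0 bottleneck 36, total now 36
augment #2: 10→5→6→0 bottleneck 11, total now 47
augment #3: 10→11→4→0 bottleneck 3, total now 50
augment #4: 10→11→6→0 bottleneck 9, total now 59
augment #5: 10→5→7→6→0 bottleneck 2, total now 61
augment #6: 10→9→2→8→0 bottleneck 18, total now 79
augment #7: 10→11→4→6→0 bottleneck 2, total now 81
augment #8: 10→9→2→8→4→6→0 bottleneck 16, total now 97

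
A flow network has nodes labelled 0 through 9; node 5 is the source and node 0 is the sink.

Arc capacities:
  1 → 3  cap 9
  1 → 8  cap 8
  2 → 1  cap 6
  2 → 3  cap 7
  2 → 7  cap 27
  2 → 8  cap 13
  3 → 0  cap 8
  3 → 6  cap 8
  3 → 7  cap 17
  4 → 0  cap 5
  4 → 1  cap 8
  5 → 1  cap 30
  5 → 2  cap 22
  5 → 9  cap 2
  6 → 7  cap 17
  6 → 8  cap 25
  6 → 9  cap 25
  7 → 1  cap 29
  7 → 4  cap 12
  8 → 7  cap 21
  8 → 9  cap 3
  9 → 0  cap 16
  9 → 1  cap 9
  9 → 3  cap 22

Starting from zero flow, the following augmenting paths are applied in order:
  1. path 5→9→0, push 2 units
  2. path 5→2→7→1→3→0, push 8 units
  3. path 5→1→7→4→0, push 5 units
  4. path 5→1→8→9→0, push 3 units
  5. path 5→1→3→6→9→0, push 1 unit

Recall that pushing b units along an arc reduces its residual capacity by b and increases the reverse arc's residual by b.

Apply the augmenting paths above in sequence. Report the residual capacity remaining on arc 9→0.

after path 1 (5→9→0, push 2): res(9,0)=14
after path 2 (5→2→7→1→3→0, push 8): res(9,0)=14
after path 3 (5→1→7→4→0, push 5): res(9,0)=14
after path 4 (5→1→8→9→0, push 3): res(9,0)=11
after path 5 (5→1→3→6→9→0, push 1): res(9,0)=10

Residual capacity of (9,0): 10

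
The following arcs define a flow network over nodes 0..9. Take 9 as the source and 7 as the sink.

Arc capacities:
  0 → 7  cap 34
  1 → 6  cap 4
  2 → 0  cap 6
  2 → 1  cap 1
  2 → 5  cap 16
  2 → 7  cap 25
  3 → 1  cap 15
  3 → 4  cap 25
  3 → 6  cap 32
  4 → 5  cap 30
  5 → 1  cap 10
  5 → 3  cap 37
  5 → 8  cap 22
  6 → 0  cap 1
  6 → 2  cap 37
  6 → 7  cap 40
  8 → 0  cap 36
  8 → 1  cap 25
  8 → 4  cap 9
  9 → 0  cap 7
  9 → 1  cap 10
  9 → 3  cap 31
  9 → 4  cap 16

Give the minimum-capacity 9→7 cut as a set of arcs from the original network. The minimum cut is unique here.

Min-cut arcs: {(1,6), (9,0), (9,3), (9,4)} (total capacity 58)

augment #1: 9→0→7 push 7
augment #2: 9→1→6→7 push 4
augment #3: 9→3→6→7 push 31
augment #4: 9→4→5→3→6→7 push 1
augment #5: 9→4→5→8→0→7 push 15
max flow = 58; residual-reachable set from 9 gives S-side
cut edges (S→T): {(1,6), (9,0), (9,3), (9,4)} total cap 58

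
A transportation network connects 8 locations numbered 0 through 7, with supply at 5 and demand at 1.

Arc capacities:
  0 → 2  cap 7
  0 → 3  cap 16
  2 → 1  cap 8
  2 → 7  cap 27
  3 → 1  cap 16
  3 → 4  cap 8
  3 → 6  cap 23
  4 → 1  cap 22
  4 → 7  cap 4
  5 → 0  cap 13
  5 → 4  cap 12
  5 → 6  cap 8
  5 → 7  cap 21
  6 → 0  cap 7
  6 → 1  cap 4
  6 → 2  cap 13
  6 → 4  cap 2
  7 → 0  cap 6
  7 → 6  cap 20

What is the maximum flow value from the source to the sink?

augment #1: 5→4→1 bottleneck 12, total now 12
augment #2: 5→6→1 bottleneck 4, total now 16
augment #3: 5→0→2→1 bottleneck 7, total now 23
augment #4: 5→0→3→1 bottleneck 6, total now 29
augment #5: 5→6→2→1 bottleneck 1, total now 30
augment #6: 5→6→4→1 bottleneck 2, total now 32
augment #7: 5→6→0→3→1 bottleneck 1, total now 33
augment #8: 5→7→0→3→1 bottleneck 6, total now 39
augment #9: 5→7→6→0→3→1 bottleneck 3, total now 42

Maximum flow value: 42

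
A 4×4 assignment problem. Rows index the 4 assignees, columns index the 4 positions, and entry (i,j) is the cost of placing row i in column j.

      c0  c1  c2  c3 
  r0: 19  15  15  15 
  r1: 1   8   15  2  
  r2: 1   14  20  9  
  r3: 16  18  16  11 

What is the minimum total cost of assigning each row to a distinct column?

optimal assignment: row0→col1 (cost 15), row1→col3 (cost 2), row2→col0 (cost 1), row3→col2 (cost 16)
total = 15 + 2 + 1 + 16 = 34

Minimum assignment cost: 34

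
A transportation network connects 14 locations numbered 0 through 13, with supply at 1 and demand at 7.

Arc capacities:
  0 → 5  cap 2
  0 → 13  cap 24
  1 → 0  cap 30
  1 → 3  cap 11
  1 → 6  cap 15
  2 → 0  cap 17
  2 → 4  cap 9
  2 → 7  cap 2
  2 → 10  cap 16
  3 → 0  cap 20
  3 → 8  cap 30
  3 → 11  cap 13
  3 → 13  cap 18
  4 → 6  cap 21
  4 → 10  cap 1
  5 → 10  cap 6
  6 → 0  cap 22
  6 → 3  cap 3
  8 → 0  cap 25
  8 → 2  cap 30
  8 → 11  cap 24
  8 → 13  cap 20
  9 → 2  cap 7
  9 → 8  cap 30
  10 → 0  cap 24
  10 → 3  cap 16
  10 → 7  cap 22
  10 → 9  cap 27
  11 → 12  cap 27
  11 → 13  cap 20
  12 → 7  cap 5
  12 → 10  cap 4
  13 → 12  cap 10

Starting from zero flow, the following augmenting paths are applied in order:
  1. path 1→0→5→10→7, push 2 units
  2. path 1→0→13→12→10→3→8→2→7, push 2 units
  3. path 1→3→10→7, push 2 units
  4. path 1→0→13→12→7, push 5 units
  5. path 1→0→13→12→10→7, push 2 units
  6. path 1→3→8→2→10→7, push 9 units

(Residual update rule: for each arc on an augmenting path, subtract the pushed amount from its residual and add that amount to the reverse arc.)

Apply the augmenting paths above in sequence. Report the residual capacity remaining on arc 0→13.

after path 1 (1→0→5→10→7, push 2): res(0,13)=24
after path 2 (1→0→13→12→10→3→8→2→7, push 2): res(0,13)=22
after path 3 (1→3→10→7, push 2): res(0,13)=22
after path 4 (1→0→13→12→7, push 5): res(0,13)=17
after path 5 (1→0→13→12→10→7, push 2): res(0,13)=15
after path 6 (1→3→8→2→10→7, push 9): res(0,13)=15

Residual capacity of (0,13): 15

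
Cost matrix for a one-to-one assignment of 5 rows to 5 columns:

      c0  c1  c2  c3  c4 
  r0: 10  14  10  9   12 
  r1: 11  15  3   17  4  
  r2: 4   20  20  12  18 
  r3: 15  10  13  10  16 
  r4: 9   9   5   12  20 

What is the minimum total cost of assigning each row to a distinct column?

optimal assignment: row0→col3 (cost 9), row1→col4 (cost 4), row2→col0 (cost 4), row3→col1 (cost 10), row4→col2 (cost 5)
total = 9 + 4 + 4 + 10 + 5 = 32

Minimum assignment cost: 32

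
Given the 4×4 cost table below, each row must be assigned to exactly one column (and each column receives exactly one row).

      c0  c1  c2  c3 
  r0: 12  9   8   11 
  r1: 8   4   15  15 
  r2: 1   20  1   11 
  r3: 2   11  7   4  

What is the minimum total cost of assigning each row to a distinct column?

Minimum assignment cost: 17

optimal assignment: row0→col2 (cost 8), row1→col1 (cost 4), row2→col0 (cost 1), row3→col3 (cost 4)
total = 8 + 4 + 1 + 4 = 17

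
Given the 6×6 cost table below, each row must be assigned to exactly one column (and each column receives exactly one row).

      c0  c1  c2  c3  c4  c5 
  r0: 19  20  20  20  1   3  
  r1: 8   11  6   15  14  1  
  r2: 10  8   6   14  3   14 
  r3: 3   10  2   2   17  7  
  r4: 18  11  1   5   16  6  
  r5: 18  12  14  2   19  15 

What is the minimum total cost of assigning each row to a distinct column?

optimal assignment: row0→col4 (cost 1), row1→col5 (cost 1), row2→col1 (cost 8), row3→col0 (cost 3), row4→col2 (cost 1), row5→col3 (cost 2)
total = 1 + 1 + 8 + 3 + 1 + 2 = 16

Minimum assignment cost: 16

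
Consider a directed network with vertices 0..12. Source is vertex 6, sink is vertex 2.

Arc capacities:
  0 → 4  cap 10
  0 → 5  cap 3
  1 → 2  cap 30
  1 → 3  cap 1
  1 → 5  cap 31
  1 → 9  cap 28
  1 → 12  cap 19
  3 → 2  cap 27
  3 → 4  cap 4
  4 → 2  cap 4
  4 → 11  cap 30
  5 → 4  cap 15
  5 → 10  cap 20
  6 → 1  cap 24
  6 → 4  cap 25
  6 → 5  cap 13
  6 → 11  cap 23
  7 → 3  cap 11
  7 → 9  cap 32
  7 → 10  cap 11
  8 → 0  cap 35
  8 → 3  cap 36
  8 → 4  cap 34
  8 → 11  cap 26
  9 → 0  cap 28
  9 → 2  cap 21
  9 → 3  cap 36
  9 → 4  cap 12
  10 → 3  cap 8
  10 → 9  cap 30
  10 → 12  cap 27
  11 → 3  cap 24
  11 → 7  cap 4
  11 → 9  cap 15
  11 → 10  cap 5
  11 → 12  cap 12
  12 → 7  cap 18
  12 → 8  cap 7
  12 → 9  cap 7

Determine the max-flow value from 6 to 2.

Maximum flow value: 76

augment #1: 6→1→2 bottleneck 24, total now 24
augment #2: 6→4→2 bottleneck 4, total now 28
augment #3: 6→11→3→2 bottleneck 23, total now 51
augment #4: 6→4→11→3→2 bottleneck 1, total now 52
augment #5: 6→4→11→9→2 bottleneck 15, total now 67
augment #6: 6→5→10→3→2 bottleneck 3, total now 70
augment #7: 6→5→10→9→2 bottleneck 6, total now 76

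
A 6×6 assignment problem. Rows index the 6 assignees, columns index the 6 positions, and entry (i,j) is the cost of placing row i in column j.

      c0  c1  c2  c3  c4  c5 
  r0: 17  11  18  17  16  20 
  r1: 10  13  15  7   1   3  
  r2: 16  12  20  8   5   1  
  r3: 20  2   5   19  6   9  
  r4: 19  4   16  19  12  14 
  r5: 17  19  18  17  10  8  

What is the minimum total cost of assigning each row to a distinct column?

optimal assignment: row0→col0 (cost 17), row1→col4 (cost 1), row2→col3 (cost 8), row3→col2 (cost 5), row4→col1 (cost 4), row5→col5 (cost 8)
total = 17 + 1 + 8 + 5 + 4 + 8 = 43

Minimum assignment cost: 43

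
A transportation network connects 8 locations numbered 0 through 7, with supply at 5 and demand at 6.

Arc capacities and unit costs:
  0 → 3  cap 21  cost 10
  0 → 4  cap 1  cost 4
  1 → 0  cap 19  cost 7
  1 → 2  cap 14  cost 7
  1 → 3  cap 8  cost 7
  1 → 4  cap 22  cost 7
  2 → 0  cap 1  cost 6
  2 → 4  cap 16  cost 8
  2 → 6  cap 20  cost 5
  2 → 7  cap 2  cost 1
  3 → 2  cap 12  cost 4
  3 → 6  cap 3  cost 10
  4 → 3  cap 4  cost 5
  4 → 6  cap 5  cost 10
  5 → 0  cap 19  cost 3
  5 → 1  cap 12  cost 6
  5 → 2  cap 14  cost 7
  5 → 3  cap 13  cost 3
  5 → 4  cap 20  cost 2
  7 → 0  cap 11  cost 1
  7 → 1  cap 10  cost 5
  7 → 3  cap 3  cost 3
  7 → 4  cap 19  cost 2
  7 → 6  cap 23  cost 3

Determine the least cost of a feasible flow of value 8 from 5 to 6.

shortest-cost path #1: 5→2→7→6 push 2 @ unit cost 11 (adds 22)
shortest-cost path #2: 5→2→6 push 6 @ unit cost 12 (adds 72)
total cost = 94

Minimum cost for 8 units: 94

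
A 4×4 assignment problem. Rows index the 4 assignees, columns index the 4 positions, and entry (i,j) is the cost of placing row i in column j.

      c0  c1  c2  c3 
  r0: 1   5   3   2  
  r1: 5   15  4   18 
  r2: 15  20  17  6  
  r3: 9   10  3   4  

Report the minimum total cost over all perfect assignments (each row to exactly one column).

optimal assignment: row0→col1 (cost 5), row1→col0 (cost 5), row2→col3 (cost 6), row3→col2 (cost 3)
total = 5 + 5 + 6 + 3 = 19

Minimum assignment cost: 19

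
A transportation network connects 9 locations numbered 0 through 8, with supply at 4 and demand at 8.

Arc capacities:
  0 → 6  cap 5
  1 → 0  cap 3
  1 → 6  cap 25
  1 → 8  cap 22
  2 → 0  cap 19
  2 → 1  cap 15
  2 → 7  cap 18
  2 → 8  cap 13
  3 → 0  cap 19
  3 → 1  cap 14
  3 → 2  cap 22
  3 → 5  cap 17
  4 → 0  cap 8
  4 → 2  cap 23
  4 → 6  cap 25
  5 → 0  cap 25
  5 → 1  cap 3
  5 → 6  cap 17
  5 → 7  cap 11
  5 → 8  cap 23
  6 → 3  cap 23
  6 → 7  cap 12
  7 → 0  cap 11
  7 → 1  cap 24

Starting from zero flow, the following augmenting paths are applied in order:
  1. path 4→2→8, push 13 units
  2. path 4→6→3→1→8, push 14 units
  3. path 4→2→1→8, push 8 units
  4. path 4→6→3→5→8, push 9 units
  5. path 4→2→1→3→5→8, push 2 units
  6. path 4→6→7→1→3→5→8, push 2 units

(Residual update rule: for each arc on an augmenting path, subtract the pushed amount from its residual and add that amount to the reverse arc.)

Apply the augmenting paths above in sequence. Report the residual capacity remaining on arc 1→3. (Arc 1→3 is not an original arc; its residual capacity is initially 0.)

after path 1 (4→2→8, push 13): res(1,3)=0
after path 2 (4→6→3→1→8, push 14): res(1,3)=14
after path 3 (4→2→1→8, push 8): res(1,3)=14
after path 4 (4→6→3→5→8, push 9): res(1,3)=14
after path 5 (4→2→1→3→5→8, push 2): res(1,3)=12
after path 6 (4→6→7→1→3→5→8, push 2): res(1,3)=10

Residual capacity of (1,3): 10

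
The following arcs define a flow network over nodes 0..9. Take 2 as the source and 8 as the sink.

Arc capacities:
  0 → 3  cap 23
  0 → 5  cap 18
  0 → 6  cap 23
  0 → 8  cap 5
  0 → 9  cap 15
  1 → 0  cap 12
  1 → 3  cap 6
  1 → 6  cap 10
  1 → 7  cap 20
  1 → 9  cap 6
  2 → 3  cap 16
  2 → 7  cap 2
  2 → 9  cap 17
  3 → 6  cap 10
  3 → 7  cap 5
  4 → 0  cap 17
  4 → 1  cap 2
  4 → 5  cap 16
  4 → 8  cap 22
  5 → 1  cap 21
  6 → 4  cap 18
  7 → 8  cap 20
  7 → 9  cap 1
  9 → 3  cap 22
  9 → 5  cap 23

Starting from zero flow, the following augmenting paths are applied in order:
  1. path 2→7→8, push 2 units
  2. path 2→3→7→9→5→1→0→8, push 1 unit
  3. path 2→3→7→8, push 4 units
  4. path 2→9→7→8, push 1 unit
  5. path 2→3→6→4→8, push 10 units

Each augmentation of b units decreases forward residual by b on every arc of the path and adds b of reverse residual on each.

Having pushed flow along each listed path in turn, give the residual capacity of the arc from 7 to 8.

after path 1 (2→7→8, push 2): res(7,8)=18
after path 2 (2→3→7→9→5→1→0→8, push 1): res(7,8)=18
after path 3 (2→3→7→8, push 4): res(7,8)=14
after path 4 (2→9→7→8, push 1): res(7,8)=13
after path 5 (2→3→6→4→8, push 10): res(7,8)=13

Residual capacity of (7,8): 13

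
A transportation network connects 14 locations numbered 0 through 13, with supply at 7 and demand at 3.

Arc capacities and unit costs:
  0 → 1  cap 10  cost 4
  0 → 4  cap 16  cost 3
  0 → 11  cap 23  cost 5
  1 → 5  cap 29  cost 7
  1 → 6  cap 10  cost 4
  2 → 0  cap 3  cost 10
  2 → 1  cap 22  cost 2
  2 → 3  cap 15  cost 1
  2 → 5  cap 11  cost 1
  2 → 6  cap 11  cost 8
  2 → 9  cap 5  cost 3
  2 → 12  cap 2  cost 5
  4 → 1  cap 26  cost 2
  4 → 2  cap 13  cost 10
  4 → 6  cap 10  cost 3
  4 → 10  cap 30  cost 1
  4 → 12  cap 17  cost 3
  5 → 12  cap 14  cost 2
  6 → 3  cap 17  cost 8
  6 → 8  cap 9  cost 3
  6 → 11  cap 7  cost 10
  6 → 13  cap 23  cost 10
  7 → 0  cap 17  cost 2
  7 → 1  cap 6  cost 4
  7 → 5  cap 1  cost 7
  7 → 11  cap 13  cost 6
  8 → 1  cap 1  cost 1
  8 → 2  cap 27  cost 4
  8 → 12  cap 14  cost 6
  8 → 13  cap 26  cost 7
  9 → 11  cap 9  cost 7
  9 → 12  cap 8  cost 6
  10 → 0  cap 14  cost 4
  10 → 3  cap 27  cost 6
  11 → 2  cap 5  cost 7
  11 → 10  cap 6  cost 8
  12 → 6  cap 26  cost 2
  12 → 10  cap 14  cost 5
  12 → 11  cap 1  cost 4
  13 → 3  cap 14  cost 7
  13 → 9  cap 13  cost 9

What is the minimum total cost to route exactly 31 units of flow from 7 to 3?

Minimum cost for 31 units: 435

shortest-cost path #1: 7→0→4→10→3 push 16 @ unit cost 12 (adds 192)
shortest-cost path #2: 7→11→2→3 push 5 @ unit cost 14 (adds 70)
shortest-cost path #3: 7→1→6→3 push 6 @ unit cost 16 (adds 96)
shortest-cost path #4: 7→0→1→6→3 push 1 @ unit cost 18 (adds 18)
shortest-cost path #5: 7→5→12→6→3 push 1 @ unit cost 19 (adds 19)
shortest-cost path #6: 7→11→10→3 push 2 @ unit cost 20 (adds 40)
total cost = 435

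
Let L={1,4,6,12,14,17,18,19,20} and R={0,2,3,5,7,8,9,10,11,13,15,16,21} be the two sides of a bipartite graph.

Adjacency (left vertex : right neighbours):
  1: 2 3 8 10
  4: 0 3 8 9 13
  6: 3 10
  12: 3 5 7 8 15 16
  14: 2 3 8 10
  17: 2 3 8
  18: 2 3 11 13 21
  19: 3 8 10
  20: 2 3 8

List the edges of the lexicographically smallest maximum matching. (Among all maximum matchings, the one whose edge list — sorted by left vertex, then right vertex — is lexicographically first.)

Lex-smallest maximum matching: {(1,2), (4,0), (6,3), (12,5), (14,8), (18,11), (19,10)}

|M| = 7 (so the lex-smallest maximum matching has 7 edges)
process left vertices in ascending order; for each, take the smallest-labelled available neighbour that still permits 7 edges overall, or leave it unmatched if none does
lex-smallest matching: {1-2, 4-0, 6-3, 12-5, 14-8, 18-11, 19-10}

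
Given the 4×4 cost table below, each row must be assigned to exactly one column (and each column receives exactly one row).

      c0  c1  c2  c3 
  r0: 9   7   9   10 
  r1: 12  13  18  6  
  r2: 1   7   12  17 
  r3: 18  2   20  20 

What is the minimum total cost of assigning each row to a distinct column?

Minimum assignment cost: 18

optimal assignment: row0→col2 (cost 9), row1→col3 (cost 6), row2→col0 (cost 1), row3→col1 (cost 2)
total = 9 + 6 + 1 + 2 = 18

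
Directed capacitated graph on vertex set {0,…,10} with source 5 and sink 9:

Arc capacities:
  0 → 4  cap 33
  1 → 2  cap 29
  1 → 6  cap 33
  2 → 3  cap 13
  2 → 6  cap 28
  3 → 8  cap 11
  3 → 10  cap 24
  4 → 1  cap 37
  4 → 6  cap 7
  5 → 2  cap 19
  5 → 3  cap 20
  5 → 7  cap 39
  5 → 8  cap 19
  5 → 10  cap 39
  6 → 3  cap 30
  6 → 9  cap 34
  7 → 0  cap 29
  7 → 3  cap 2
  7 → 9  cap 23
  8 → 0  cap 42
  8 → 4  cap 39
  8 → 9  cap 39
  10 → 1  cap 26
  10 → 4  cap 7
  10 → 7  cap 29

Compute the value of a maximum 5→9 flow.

augment #1: 5→7→9 bottleneck 23, total now 23
augment #2: 5→8→9 bottleneck 19, total now 42
augment #3: 5→2→6→9 bottleneck 19, total now 61
augment #4: 5→3→8→9 bottleneck 11, total now 72
augment #5: 5→10→1→6→9 bottleneck 15, total now 87

Maximum flow value: 87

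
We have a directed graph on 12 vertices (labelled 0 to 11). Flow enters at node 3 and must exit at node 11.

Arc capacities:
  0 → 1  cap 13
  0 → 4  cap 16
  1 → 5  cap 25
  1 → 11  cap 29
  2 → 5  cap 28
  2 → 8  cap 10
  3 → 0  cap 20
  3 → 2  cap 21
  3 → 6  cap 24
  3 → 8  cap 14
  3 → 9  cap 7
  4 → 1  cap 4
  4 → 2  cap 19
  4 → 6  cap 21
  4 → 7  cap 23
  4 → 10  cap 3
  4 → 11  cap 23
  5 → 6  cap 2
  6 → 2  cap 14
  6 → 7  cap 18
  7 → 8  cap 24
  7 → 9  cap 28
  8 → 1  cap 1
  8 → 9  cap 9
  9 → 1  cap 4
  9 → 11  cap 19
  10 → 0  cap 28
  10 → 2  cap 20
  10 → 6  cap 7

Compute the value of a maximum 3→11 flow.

Maximum flow value: 44

augment #1: 3→9→11 bottleneck 7, total now 7
augment #2: 3→0→1→11 bottleneck 13, total now 20
augment #3: 3→0→4→11 bottleneck 7, total now 27
augment #4: 3→8→1→11 bottleneck 1, total now 28
augment #5: 3→8→9→11 bottleneck 9, total now 37
augment #6: 3→6→7→9→11 bottleneck 3, total now 40
augment #7: 3→6→7→9→1→11 bottleneck 4, total now 44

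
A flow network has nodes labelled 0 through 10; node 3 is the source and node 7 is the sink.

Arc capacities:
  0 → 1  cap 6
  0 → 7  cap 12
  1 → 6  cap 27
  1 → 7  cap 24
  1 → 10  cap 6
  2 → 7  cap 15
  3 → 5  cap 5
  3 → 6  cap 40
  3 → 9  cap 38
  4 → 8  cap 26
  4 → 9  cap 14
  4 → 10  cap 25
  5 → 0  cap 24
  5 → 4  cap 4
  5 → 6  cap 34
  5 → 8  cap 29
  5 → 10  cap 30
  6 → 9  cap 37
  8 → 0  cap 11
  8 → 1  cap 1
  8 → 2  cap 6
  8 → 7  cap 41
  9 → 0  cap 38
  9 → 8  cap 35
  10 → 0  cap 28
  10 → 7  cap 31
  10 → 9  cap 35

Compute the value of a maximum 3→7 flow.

Maximum flow value: 58

augment #1: 3→5→0→7 bottleneck 5, total now 5
augment #2: 3→9→0→7 bottleneck 7, total now 12
augment #3: 3→9→8→7 bottleneck 31, total now 43
augment #4: 3→6→9→8→7 bottleneck 4, total now 47
augment #5: 3→6→9→0→1→7 bottleneck 6, total now 53
augment #6: 3→6→9→0→5→8→7 bottleneck 5, total now 58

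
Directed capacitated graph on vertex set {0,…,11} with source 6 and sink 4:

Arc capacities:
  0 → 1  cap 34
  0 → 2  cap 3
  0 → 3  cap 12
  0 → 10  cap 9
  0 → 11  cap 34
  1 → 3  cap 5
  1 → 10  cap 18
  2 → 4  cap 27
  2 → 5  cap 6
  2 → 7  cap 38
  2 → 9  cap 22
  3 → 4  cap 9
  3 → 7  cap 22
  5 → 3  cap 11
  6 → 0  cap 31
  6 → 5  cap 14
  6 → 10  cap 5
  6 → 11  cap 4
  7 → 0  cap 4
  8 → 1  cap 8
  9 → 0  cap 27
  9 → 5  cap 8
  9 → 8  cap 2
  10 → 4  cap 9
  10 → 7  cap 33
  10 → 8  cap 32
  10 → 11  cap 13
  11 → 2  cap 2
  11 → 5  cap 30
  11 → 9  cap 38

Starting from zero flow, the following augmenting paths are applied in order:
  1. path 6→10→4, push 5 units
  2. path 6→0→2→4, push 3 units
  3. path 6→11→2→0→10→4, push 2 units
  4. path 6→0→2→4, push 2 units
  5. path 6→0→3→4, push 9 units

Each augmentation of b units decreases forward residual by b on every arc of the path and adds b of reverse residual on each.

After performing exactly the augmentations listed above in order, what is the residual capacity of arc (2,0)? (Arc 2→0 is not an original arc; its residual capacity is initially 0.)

after path 1 (6→10→4, push 5): res(2,0)=0
after path 2 (6→0→2→4, push 3): res(2,0)=3
after path 3 (6→11→2→0→10→4, push 2): res(2,0)=1
after path 4 (6→0→2→4, push 2): res(2,0)=3
after path 5 (6→0→3→4, push 9): res(2,0)=3

Residual capacity of (2,0): 3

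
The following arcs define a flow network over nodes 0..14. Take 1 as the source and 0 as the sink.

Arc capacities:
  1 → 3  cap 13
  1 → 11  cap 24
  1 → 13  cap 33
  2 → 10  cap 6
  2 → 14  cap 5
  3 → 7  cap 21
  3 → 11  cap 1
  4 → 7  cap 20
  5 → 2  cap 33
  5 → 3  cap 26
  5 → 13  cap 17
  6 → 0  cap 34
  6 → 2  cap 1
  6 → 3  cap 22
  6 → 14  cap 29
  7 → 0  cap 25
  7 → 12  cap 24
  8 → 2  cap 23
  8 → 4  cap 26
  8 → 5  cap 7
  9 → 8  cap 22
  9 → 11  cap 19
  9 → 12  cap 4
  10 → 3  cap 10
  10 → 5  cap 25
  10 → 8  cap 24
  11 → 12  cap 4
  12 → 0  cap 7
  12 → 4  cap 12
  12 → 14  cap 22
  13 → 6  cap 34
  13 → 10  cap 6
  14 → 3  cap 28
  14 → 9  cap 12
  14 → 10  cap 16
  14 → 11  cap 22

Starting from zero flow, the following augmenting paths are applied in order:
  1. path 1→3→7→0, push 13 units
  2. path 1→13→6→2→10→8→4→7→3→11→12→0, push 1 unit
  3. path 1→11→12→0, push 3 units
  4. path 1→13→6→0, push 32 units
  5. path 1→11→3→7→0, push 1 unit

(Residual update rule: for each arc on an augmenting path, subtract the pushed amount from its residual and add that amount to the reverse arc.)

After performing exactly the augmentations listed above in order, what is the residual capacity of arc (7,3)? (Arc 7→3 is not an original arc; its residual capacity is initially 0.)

Residual capacity of (7,3): 13

after path 1 (1→3→7→0, push 13): res(7,3)=13
after path 2 (1→13→6→2→10→8→4→7→3→11→12→0, push 1): res(7,3)=12
after path 3 (1→11→12→0, push 3): res(7,3)=12
after path 4 (1→13→6→0, push 32): res(7,3)=12
after path 5 (1→11→3→7→0, push 1): res(7,3)=13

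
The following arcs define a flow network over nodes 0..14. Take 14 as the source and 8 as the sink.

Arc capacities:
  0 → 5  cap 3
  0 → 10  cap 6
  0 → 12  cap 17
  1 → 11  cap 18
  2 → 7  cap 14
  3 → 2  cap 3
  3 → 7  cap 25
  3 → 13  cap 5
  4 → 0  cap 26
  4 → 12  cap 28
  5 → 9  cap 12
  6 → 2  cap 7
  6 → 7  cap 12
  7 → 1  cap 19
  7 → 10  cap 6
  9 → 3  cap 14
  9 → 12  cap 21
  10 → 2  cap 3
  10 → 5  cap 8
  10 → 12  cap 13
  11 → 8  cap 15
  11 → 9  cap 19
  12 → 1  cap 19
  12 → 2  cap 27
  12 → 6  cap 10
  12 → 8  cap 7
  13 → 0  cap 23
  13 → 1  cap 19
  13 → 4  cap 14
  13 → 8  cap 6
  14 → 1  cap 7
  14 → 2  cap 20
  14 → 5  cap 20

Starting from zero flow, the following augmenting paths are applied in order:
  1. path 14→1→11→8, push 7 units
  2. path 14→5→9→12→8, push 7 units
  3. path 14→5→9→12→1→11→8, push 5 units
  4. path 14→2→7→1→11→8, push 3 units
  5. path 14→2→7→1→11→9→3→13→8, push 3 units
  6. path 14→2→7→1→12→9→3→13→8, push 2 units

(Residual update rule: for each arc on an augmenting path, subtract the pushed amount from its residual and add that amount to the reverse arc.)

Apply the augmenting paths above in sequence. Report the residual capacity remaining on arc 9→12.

after path 1 (14→1→11→8, push 7): res(9,12)=21
after path 2 (14→5→9→12→8, push 7): res(9,12)=14
after path 3 (14→5→9→12→1→11→8, push 5): res(9,12)=9
after path 4 (14→2→7→1→11→8, push 3): res(9,12)=9
after path 5 (14→2→7→1→11→9→3→13→8, push 3): res(9,12)=9
after path 6 (14→2→7→1→12→9→3→13→8, push 2): res(9,12)=11

Residual capacity of (9,12): 11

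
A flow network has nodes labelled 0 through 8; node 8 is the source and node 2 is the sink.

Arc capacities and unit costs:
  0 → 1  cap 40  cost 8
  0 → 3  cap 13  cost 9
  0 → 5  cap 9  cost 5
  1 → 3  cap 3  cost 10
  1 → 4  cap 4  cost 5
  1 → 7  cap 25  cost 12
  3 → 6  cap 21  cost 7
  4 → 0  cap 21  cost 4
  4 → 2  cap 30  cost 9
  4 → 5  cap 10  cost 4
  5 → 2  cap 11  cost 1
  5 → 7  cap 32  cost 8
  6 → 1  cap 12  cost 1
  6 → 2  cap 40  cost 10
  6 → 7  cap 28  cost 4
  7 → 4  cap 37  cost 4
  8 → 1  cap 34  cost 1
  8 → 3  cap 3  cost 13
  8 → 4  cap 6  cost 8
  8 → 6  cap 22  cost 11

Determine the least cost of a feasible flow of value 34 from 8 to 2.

Minimum cost for 34 units: 636

shortest-cost path #1: 8→1→4→5→2 push 4 @ unit cost 11 (adds 44)
shortest-cost path #2: 8→4→5→2 push 6 @ unit cost 13 (adds 78)
shortest-cost path #3: 8→6→2 push 22 @ unit cost 21 (adds 462)
shortest-cost path #4: 8→1→7→4→2 push 2 @ unit cost 26 (adds 52)
total cost = 636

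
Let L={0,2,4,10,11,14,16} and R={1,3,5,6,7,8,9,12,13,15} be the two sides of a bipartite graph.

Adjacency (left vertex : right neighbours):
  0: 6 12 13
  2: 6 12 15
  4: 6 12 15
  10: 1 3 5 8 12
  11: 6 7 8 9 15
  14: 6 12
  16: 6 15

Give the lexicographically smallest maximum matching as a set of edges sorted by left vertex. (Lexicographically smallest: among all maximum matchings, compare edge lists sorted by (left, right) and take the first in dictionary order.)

|M| = 6 (so the lex-smallest maximum matching has 6 edges)
process left vertices in ascending order; for each, take the smallest-labelled available neighbour that still permits 6 edges overall, or leave it unmatched if none does
lex-smallest matching: {0-13, 2-6, 4-12, 10-1, 11-7, 16-15}

Lex-smallest maximum matching: {(0,13), (2,6), (4,12), (10,1), (11,7), (16,15)}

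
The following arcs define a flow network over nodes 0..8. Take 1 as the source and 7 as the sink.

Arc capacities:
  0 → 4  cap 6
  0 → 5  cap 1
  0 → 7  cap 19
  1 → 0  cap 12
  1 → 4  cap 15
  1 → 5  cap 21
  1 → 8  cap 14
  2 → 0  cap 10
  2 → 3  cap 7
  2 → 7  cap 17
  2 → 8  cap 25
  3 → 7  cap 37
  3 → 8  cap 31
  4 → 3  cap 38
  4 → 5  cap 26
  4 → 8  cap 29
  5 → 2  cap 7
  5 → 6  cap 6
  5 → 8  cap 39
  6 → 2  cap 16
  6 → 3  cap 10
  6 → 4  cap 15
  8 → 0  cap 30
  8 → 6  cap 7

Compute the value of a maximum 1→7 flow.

augment #1: 1→0→7 bottleneck 12, total now 12
augment #2: 1→4→3→7 bottleneck 15, total now 27
augment #3: 1→5→2→7 bottleneck 7, total now 34
augment #4: 1→8→0→7 bottleneck 7, total now 41
augment #5: 1→5→6→2→7 bottleneck 6, total now 47
augment #6: 1→8→6→2→7 bottleneck 4, total now 51
augment #7: 1→8→6→3→7 bottleneck 3, total now 54
augment #8: 1→5→8→0→4→3→7 bottleneck 6, total now 60

Maximum flow value: 60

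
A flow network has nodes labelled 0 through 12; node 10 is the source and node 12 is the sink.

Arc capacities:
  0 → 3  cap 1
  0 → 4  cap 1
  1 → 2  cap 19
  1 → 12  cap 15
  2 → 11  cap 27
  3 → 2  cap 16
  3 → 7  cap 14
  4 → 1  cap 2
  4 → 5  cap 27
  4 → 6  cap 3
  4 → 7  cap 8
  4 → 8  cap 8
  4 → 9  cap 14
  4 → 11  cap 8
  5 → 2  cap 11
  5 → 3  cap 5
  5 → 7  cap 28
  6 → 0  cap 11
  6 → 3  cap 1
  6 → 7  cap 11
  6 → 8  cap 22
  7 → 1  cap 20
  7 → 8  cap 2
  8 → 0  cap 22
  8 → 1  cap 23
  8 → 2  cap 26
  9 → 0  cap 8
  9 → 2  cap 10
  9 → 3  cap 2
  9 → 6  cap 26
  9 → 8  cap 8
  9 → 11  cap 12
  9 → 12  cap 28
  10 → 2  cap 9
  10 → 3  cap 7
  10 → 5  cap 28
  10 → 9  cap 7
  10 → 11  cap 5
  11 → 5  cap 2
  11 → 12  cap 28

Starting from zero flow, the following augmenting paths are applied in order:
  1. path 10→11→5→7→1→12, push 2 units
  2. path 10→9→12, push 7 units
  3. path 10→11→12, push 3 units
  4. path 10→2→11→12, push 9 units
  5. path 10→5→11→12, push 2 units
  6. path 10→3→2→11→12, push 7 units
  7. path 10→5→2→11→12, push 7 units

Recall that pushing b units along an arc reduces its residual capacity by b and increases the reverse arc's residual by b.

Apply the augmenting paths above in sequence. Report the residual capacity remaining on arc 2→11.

Residual capacity of (2,11): 4

after path 1 (10→11→5→7→1→12, push 2): res(2,11)=27
after path 2 (10→9→12, push 7): res(2,11)=27
after path 3 (10→11→12, push 3): res(2,11)=27
after path 4 (10→2→11→12, push 9): res(2,11)=18
after path 5 (10→5→11→12, push 2): res(2,11)=18
after path 6 (10→3→2→11→12, push 7): res(2,11)=11
after path 7 (10→5→2→11→12, push 7): res(2,11)=4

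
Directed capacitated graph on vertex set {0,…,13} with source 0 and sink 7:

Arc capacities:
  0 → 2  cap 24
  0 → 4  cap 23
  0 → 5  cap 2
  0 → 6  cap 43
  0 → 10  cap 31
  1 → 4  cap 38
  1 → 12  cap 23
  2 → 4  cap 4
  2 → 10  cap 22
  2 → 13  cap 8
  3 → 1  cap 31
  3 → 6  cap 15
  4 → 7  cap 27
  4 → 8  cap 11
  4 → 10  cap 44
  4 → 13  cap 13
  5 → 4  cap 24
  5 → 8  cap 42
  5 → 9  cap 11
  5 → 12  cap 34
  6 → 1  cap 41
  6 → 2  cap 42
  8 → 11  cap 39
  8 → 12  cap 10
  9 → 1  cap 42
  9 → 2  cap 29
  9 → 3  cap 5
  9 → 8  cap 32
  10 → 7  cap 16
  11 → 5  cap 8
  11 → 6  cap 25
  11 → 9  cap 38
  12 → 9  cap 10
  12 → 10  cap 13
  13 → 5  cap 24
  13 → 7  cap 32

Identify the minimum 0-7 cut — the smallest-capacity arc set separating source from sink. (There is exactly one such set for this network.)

augment #1: 0→4→7 push 23
augment #2: 0→10→7 push 16
augment #3: 0→2→4→7 push 4
augment #4: 0→2→13→7 push 8
augment #5: 0→5→4→13→7 push 2
augment #6: 0→6→1→4→13→7 push 11
max flow = 64; residual-reachable set from 0 gives S-side
cut edges (S→T): {(2,13), (4,7), (4,13), (10,7)} total cap 64

Min-cut arcs: {(2,13), (4,7), (4,13), (10,7)} (total capacity 64)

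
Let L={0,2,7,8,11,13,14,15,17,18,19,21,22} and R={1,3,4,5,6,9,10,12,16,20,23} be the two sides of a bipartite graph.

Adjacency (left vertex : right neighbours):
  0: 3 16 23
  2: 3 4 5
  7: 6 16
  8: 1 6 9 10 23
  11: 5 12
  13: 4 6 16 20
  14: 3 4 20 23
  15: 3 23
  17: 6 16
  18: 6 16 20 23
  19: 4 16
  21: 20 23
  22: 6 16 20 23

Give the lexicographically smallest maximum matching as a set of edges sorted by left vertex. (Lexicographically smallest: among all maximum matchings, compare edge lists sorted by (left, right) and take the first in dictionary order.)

Lex-smallest maximum matching: {(0,3), (2,5), (7,6), (8,1), (11,12), (13,4), (14,20), (15,23), (17,16)}

|M| = 9 (so the lex-smallest maximum matching has 9 edges)
process left vertices in ascending order; for each, take the smallest-labelled available neighbour that still permits 9 edges overall, or leave it unmatched if none does
lex-smallest matching: {0-3, 2-5, 7-6, 8-1, 11-12, 13-4, 14-20, 15-23, 17-16}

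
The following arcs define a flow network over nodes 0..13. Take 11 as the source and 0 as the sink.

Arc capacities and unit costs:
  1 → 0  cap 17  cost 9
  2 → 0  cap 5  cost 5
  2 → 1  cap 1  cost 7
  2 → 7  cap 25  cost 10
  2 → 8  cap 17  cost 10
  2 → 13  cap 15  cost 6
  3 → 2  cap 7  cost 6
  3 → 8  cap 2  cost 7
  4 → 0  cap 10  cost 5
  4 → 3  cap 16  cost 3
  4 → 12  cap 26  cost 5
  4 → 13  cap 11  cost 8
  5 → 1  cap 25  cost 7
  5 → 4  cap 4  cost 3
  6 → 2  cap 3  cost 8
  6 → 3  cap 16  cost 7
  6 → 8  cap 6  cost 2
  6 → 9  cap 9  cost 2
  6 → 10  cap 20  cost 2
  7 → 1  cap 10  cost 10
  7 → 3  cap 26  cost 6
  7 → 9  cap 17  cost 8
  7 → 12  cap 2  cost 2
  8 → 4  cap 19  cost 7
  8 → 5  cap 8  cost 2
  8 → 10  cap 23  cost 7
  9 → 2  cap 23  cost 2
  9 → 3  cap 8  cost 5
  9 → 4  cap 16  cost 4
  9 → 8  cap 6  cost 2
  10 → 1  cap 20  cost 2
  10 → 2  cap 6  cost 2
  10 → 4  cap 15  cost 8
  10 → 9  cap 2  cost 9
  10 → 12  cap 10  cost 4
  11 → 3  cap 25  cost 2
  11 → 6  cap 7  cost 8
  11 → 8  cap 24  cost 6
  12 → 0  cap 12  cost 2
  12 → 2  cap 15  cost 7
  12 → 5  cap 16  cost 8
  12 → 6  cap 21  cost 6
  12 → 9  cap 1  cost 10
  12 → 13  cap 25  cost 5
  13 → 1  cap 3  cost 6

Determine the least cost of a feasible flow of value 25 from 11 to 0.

shortest-cost path #1: 11→3→2→0 push 5 @ unit cost 13 (adds 65)
shortest-cost path #2: 11→6→10→12→0 push 7 @ unit cost 16 (adds 112)
shortest-cost path #3: 11→8→5→4→0 push 4 @ unit cost 16 (adds 64)
shortest-cost path #4: 11→8→4→0 push 6 @ unit cost 18 (adds 108)
shortest-cost path #5: 11→8→10→12→0 push 3 @ unit cost 19 (adds 57)
total cost = 406

Minimum cost for 25 units: 406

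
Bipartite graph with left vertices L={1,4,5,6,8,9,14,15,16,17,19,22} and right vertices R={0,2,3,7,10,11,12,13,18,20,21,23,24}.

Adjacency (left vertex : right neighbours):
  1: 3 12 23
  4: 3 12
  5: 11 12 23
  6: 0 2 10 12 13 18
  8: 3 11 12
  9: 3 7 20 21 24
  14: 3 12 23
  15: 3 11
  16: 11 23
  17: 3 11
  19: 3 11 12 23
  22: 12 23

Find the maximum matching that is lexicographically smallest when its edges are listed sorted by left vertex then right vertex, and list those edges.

|M| = 6 (so the lex-smallest maximum matching has 6 edges)
process left vertices in ascending order; for each, take the smallest-labelled available neighbour that still permits 6 edges overall, or leave it unmatched if none does
lex-smallest matching: {1-3, 4-12, 5-11, 6-0, 9-7, 14-23}

Lex-smallest maximum matching: {(1,3), (4,12), (5,11), (6,0), (9,7), (14,23)}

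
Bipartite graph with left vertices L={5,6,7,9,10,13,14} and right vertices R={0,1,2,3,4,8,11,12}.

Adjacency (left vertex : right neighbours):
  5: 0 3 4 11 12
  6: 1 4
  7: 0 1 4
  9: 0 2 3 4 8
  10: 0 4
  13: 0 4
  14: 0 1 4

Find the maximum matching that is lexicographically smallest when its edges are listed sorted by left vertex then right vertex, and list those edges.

|M| = 5 (so the lex-smallest maximum matching has 5 edges)
process left vertices in ascending order; for each, take the smallest-labelled available neighbour that still permits 5 edges overall, or leave it unmatched if none does
lex-smallest matching: {5-3, 6-1, 7-0, 9-2, 10-4}

Lex-smallest maximum matching: {(5,3), (6,1), (7,0), (9,2), (10,4)}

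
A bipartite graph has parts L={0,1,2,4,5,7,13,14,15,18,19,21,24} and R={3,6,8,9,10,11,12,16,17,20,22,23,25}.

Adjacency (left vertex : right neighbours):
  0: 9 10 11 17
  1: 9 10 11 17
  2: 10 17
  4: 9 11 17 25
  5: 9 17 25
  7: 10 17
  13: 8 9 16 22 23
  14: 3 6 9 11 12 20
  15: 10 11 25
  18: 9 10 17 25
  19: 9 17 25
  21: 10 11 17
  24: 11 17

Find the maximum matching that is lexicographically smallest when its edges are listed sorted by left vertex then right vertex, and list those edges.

|M| = 7 (so the lex-smallest maximum matching has 7 edges)
process left vertices in ascending order; for each, take the smallest-labelled available neighbour that still permits 7 edges overall, or leave it unmatched if none does
lex-smallest matching: {0-9, 1-10, 2-17, 4-11, 5-25, 13-8, 14-3}

Lex-smallest maximum matching: {(0,9), (1,10), (2,17), (4,11), (5,25), (13,8), (14,3)}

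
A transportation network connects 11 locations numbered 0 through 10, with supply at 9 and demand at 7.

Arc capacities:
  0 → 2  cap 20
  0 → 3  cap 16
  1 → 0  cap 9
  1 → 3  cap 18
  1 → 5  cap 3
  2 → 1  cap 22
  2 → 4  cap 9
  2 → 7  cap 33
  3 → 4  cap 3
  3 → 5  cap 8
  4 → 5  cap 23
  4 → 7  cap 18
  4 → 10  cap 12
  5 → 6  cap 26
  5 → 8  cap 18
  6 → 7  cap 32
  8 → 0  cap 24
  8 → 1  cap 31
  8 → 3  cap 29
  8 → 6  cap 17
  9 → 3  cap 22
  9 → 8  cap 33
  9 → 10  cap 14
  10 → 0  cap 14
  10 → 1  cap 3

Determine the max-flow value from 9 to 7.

augment #1: 9→3→4→7 bottleneck 3, total now 3
augment #2: 9→8→6→7 bottleneck 17, total now 20
augment #3: 9→3→5→6→7 bottleneck 8, total now 28
augment #4: 9→8→0→2→7 bottleneck 16, total now 44
augment #5: 9→10→0→2→7 bottleneck 4, total now 48
augment #6: 9→10→1→5→6→7 bottleneck 3, total now 51

Maximum flow value: 51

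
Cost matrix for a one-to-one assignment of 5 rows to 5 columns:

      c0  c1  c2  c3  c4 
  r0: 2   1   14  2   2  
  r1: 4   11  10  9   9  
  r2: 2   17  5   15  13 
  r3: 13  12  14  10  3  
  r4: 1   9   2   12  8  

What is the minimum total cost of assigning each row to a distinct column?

optimal assignment: row0→col1 (cost 1), row1→col3 (cost 9), row2→col0 (cost 2), row3→col4 (cost 3), row4→col2 (cost 2)
total = 1 + 9 + 2 + 3 + 2 = 17

Minimum assignment cost: 17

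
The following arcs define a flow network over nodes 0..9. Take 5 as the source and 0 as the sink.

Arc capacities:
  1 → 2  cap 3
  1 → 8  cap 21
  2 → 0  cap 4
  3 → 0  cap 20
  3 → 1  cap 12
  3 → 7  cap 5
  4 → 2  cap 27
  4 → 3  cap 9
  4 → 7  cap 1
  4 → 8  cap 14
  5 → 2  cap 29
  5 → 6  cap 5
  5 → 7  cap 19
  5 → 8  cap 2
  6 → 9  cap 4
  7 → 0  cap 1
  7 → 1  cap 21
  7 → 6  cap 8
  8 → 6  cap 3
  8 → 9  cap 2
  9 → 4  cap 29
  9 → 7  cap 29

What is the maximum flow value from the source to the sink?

Maximum flow value: 11

augment #1: 5→2→0 bottleneck 4, total now 4
augment #2: 5→7→0 bottleneck 1, total now 5
augment #3: 5→6→9→4→3→0 bottleneck 4, total now 9
augment #4: 5→8→9→4→3→0 bottleneck 2, total now 11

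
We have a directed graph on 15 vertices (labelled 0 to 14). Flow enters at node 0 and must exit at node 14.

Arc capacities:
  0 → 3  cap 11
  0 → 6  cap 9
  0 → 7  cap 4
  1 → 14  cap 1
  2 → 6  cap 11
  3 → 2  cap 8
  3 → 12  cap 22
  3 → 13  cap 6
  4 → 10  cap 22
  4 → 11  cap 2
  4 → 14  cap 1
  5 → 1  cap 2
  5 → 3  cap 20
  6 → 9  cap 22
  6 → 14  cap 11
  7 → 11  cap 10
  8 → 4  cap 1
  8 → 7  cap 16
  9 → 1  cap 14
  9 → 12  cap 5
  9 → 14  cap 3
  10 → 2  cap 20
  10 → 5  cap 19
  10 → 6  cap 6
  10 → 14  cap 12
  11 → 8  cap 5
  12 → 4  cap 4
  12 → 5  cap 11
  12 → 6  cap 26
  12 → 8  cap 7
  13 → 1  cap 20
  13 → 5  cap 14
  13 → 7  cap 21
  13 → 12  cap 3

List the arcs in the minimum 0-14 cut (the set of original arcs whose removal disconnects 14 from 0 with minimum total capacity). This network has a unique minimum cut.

augment #1: 0→6→14 push 9
augment #2: 0→3→2→6→14 push 2
augment #3: 0→3→12→4→14 push 1
augment #4: 0→3→13→1→14 push 1
augment #5: 0→3→2→6→9→14 push 3
augment #6: 0→3→12→4→10→14 push 3
augment #7: 0→3→12→8→4→10→14 push 1
max flow = 20; residual-reachable set from 0 gives S-side
cut edges (S→T): {(1,14), (6,14), (8,4), (9,14), (12,4)} total cap 20

Min-cut arcs: {(1,14), (6,14), (8,4), (9,14), (12,4)} (total capacity 20)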